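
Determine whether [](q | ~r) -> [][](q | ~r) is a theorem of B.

Not valid

Tableau for the negation ~([](q | ~r) -> [][](q | ~r)):
1. ~([](q | ~r) -> [][](q | ~r)), 0
2. [](q | ~r), 0
3. ~[][](q | ~r), 0
4. q | ~r, 0
5. ~r, 0
6. ~[](q | ~r), 1
7. q | ~r, 1
8. ~r, 1
9. ~(q | ~r), 2
10. ~q, 2
11. r, 2
Accessibility: 0R0, 0R1, 1R0, 1R1, 1R2, 2R1, 2R2
The negation has an open branch (countermodel exists).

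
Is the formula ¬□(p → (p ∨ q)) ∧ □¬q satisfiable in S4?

Unsatisfiable (every branch closes)

1. ¬□(p → (p ∨ q)) ∧ □¬q, w0
2. ¬□(p → (p ∨ q)), w0
3. □¬q, w0
4. ¬q, w0
5. ¬(p → (p ∨ q)), w1
6. p, w1
7. ¬(p ∨ q), w1
8. ¬p, w1
9. ¬q, w1
Accessibility: w0Rw0, w0Rw1, w1Rw1
Branch closes: p and ¬p both at w1.
Every branch closes; the branch above is one of them.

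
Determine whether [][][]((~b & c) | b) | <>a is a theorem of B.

No, not valid

Tableau for the negation ~([][][]((~b & c) | b) | <>a):
1. ~([][][]((~b & c) | b) | <>a), u
2. ~[][][]((~b & c) | b), u
3. ~<>a, u
4. ~a, u
5. ~[][]((~b & c) | b), v
6. ~a, v
7. ~[]((~b & c) | b), w
8. ~((~b & c) | b), x
9. ~(~b & c), x
10. ~b, x
11. ~c, x
Accessibility: uRu, uRv, vRu, vRv, vRw, wRv, wRw, wRx, xRw, xRx
The negation has an open branch (countermodel exists).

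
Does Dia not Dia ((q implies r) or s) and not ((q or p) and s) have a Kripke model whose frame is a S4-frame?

1. Dia not Dia ((q implies r) or s) and not ((q or p) and s), u
2. Dia not Dia ((q implies r) or s), u
3. not ((q or p) and s), u
4. not s, u
5. not Dia ((q implies r) or s), v
6. not ((q implies r) or s), v
7. not (q implies r), v
8. not s, v
9. q, v
10. not r, v
Accessibility: uRu, uRv, vRv

Satisfiable (open branch found)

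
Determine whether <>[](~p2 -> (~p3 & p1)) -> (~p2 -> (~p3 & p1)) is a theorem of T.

Tableau for the negation ~(<>[](~p2 -> (~p3 & p1)) -> (~p2 -> (~p3 & p1))):
1. ~(<>[](~p2 -> (~p3 & p1)) -> (~p2 -> (~p3 & p1))), w0
2. <>[](~p2 -> (~p3 & p1)), w0
3. ~(~p2 -> (~p3 & p1)), w0
4. ~p2, w0
5. ~(~p3 & p1), w0
6. ~p1, w0
7. [](~p2 -> (~p3 & p1)), w1
8. ~p2 -> (~p3 & p1), w1
9. ~p3 & p1, w1
10. ~p3, w1
11. p1, w1
Accessibility: w0Rw0, w0Rw1, w1Rw1
The negation has an open branch (countermodel exists).

No, not valid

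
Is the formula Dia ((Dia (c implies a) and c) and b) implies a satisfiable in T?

1. Dia ((Dia (c implies a) and c) and b) implies a, 0
2. a, 0
Accessibility: 0R0

Satisfiable (open branch found)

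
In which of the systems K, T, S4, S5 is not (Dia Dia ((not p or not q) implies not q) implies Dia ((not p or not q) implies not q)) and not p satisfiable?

K, T

T-tableau for the formula:
1. not (Dia Dia ((not p or not q) implies not q) implies Dia ((not p or not q) implies not q)) and not p, w0
2. not (Dia Dia ((not p or not q) implies not q) implies Dia ((not p or not q) implies not q)), w0
3. not p, w0
4. Dia Dia ((not p or not q) implies not q), w0
5. not Dia ((not p or not q) implies not q), w0
6. not ((not p or not q) implies not q), w0
7. not p or not q, w0
8. q, w0
9. Dia ((not p or not q) implies not q), w1
10. not ((not p or not q) implies not q), w1
11. not p or not q, w1
12. q, w1
13. not p, w1
14. (not p or not q) implies not q, w2
15. not q, w2
Accessibility: w0Rw0, w0Rw1, w1Rw1, w1Rw2, w2Rw2
Complete open branch: satisfiable in T, hence also in K (this T-model is also a K-model).
S4-tableau for the formula:
1. not (Dia Dia ((not p or not q) implies not q) implies Dia ((not p or not q) implies not q)) and not p, w0
2. not (Dia Dia ((not p or not q) implies not q) implies Dia ((not p or not q) implies not q)), w0
3. not p, w0
4. Dia Dia ((not p or not q) implies not q), w0
5. not Dia ((not p or not q) implies not q), w0
6. not ((not p or not q) implies not q), w0
7. not p or not q, w0
8. q, w0
9. Dia ((not p or not q) implies not q), w1
10. not ((not p or not q) implies not q), w1
11. not p or not q, w1
12. q, w1
13. not p, w1
14. (not p or not q) implies not q, w2
15. not ((not p or not q) implies not q), w2
16. not p or not q, w2
17. q, w2
18. not (not p or not q), w2
19. p, w2
20. not q, w2
Accessibility: w0Rw0, w0Rw1, w0Rw2, w1Rw1, w1Rw2, w2Rw2
Branch closes: q and not q both at w2.
Every branch closes (one shown): unsatisfiable in S4, hence also in S5 (every S5-frame is an S4-frame).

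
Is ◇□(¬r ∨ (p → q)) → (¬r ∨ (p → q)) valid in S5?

Tableau for the negation ¬(◇□(¬r ∨ (p → q)) → (¬r ∨ (p → q))):
1. ¬(◇□(¬r ∨ (p → q)) → (¬r ∨ (p → q))), w0
2. ◇□(¬r ∨ (p → q)), w0
3. ¬(¬r ∨ (p → q)), w0
4. r, w0
5. ¬(p → q), w0
6. p, w0
7. ¬q, w0
8. □(¬r ∨ (p → q)), w1
9. ¬r ∨ (p → q), w0
10. ¬r ∨ (p → q), w1
11. p → q, w0
12. p → q, w1
13. q, w0
Accessibility: w0Rw0, w0Rw1, w1Rw0, w1Rw1
Branch closes: q and ¬q both at w0.
Every branch of the negation's tableau closes; the branch above is one of them.

Valid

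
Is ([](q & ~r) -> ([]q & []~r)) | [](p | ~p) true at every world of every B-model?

Tableau for the negation ~(([](q & ~r) -> ([]q & []~r)) | [](p | ~p)):
1. ~(([](q & ~r) -> ([]q & []~r)) | [](p | ~p)), u
2. ~([](q & ~r) -> ([]q & []~r)), u   [~|-rule on 1]
3. ~[](p | ~p), u   [~|-rule on 1]
4. [](q & ~r), u   [~->-rule on 2]
5. ~([]q & []~r), u   [~->-rule on 2]
6. q & ~r, u   [[]-rule on 4 via uRu]
7. q, u   [&-rule on 6]
8. ~r, u   [&-rule on 6]
9. ~[]~r, u   [~&-rule on 5 (branches; this branch)]
10. ~(p | ~p), v   [~[]-rule on 3: fresh world v, uRv]
11. ~p, v   [~|-rule on 10]
12. p, v   [~|-rule on 10]
Accessibility: uRu, uRv, vRu, vRv
Branch closes: p and ~p both at v.
All branches of the negation close; one closing branch shown above.

Valid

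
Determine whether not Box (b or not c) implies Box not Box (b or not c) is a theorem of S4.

Not valid

Tableau for the negation not (not Box (b or not c) implies Box not Box (b or not c)):
1. not (not Box (b or not c) implies Box not Box (b or not c)), u
2. not Box (b or not c), u
3. not Box not Box (b or not c), u
4. not (b or not c), v
5. not b, v
6. c, v
7. Box (b or not c), w
8. b or not c, w
9. not c, w
Accessibility: uRu, uRv, uRw, vRv, wRw
The negation has an open branch (countermodel exists).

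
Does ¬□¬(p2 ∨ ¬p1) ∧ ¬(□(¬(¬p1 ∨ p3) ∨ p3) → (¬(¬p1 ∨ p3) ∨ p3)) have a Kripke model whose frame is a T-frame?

1. ¬□¬(p2 ∨ ¬p1) ∧ ¬(□(¬(¬p1 ∨ p3) ∨ p3) → (¬(¬p1 ∨ p3) ∨ p3)), 0
2. ¬□¬(p2 ∨ ¬p1), 0   [∧-rule on 1]
3. ¬(□(¬(¬p1 ∨ p3) ∨ p3) → (¬(¬p1 ∨ p3) ∨ p3)), 0   [∧-rule on 1]
4. □(¬(¬p1 ∨ p3) ∨ p3), 0   [¬→-rule on 3]
5. ¬(¬(¬p1 ∨ p3) ∨ p3), 0   [¬→-rule on 3]
6. ¬p1 ∨ p3, 0   [¬∨-rule on 5]
7. ¬p3, 0   [¬∨-rule on 5]
8. ¬(¬p1 ∨ p3) ∨ p3, 0   [□-rule on 4 via 0R0]
9. ¬p1, 0   [∨-rule on 6 (branches; this branch)]
10. ¬(¬p1 ∨ p3), 0   [∨-rule on 8 (branches; this branch)]
11. p1, 0   [¬∨-rule on 10]
Accessibility: 0R0
Branch closes: p1 and ¬p1 both at 0.
Every branch closes; the branch above is one of them.

Unsatisfiable (every branch closes)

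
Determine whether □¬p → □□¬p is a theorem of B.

Tableau for the negation ¬(□¬p → □□¬p):
1. ¬(□¬p → □□¬p), w0
2. □¬p, w0   [¬→-rule on 1]
3. ¬□□¬p, w0   [¬→-rule on 1]
4. ¬p, w0   [□-rule on 2 via w0Rw0]
5. ¬□¬p, w1   [¬□-rule on 3: fresh world w1, w0Rw1]
6. ¬p, w1   [□-rule on 2 via w0Rw1]
7. p, w2   [¬□-rule on 5: fresh world w2, w1Rw2]
Accessibility: w0Rw0, w0Rw1, w1Rw0, w1Rw1, w1Rw2, w2Rw1, w2Rw2
The negation has an open branch (countermodel exists).

Invalid (countermodel exists)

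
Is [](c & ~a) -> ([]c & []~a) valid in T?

Tableau for the negation ~([](c & ~a) -> ([]c & []~a)):
1. ~([](c & ~a) -> ([]c & []~a)), 0
2. [](c & ~a), 0
3. ~([]c & []~a), 0
4. c & ~a, 0
5. c, 0
6. ~a, 0
7. ~[]~a, 0
8. a, 1
9. c & ~a, 1
10. c, 1
11. ~a, 1
Accessibility: 0R0, 0R1, 1R1
Branch closes: a and ~a both at 1.
All branches of the negation close; one closing branch shown above.

Valid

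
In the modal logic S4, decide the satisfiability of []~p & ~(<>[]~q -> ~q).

Yes, satisfiable

1. []~p & ~(<>[]~q -> ~q), w0
2. []~p, w0
3. ~(<>[]~q -> ~q), w0
4. <>[]~q, w0
5. q, w0
6. ~p, w0
7. []~q, w1
8. ~p, w1
9. ~q, w1
Accessibility: w0Rw0, w0Rw1, w1Rw1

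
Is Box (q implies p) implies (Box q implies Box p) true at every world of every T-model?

Valid

Tableau for the negation not (Box (q implies p) implies (Box q implies Box p)):
1. not (Box (q implies p) implies (Box q implies Box p)), 0
2. Box (q implies p), 0
3. not (Box q implies Box p), 0
4. Box q, 0
5. not Box p, 0
6. q implies p, 0
7. q, 0
8. p, 0
9. not p, 1
10. q implies p, 1
11. q, 1
12. p, 1
Accessibility: 0R0, 0R1, 1R1
Branch closes: p and not p both at 1.
All branches of the negation close; one closing branch shown above.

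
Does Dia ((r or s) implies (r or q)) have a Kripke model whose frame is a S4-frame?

Yes, satisfiable

1. Dia ((r or s) implies (r or q)), 0
2. (r or s) implies (r or q), 1   [Dia-rule on 1: fresh world 1, 0R1]
3. r or q, 1   [implies-rule on 2 (branches; this branch)]
4. q, 1   [or-rule on 3 (branches; this branch)]
Accessibility: 0R0, 0R1, 1R1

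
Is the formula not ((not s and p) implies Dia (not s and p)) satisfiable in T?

Unsatisfiable (every branch closes)

1. not ((not s and p) implies Dia (not s and p)), w0
2. not s and p, w0   [neg-implies-rule on 1]
3. not Dia (not s and p), w0   [neg-implies-rule on 1]
4. not s, w0   [and-rule on 2]
5. p, w0   [and-rule on 2]
6. not (not s and p), w0   [neg-Dia-rule on 3 via w0Rw0]
7. not p, w0   [neg-and-rule on 6 (branches; this branch)]
Accessibility: w0Rw0
Branch closes: p and not p both at w0.
Every branch closes; the branch above is one of them.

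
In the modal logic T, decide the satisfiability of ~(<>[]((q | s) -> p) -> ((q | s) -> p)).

1. ~(<>[]((q | s) -> p) -> ((q | s) -> p)), u
2. <>[]((q | s) -> p), u
3. ~((q | s) -> p), u
4. q | s, u
5. ~p, u
6. s, u
7. []((q | s) -> p), v
8. (q | s) -> p, v
9. p, v
Accessibility: uRu, uRv, vRv

Satisfiable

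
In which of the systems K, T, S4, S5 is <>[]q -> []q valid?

S5-tableau for the negation ~(<>[]q -> []q):
1. ~(<>[]q -> []q), u
2. <>[]q, u   [~->-rule on 1]
3. ~[]q, u   [~->-rule on 1]
4. []q, v   [<>-rule on 2: fresh world v, uRv]
5. q, u   [[]-rule on 4 via vRu]
6. q, v   [[]-rule on 4 via vRv]
7. ~q, w   [~[]-rule on 3: fresh world w, uRw]
8. q, w   [[]-rule on 4 via vRw]
Accessibility: uRu, uRv, uRw, vRu, vRv, vRw, wRu, wRv, wRw
Branch closes: q and ~q both at w.
Every branch closes (one shown): valid in S5.
S4-tableau for the negation ~(<>[]q -> []q):
1. ~(<>[]q -> []q), u
2. <>[]q, u   [~->-rule on 1]
3. ~[]q, u   [~->-rule on 1]
4. []q, v   [<>-rule on 2: fresh world v, uRv]
5. q, v   [[]-rule on 4 via vRv]
6. ~q, w   [~[]-rule on 3: fresh world w, uRw]
Accessibility: uRu, uRv, uRw, vRv, wRw
Complete open branch: countermodel on an S4-frame, so not valid in S4, nor in K, T (the same frame is also a K-frame and a T-frame).

S5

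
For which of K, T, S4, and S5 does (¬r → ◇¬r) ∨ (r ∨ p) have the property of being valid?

T, S4, S5

K-tableau for the negation ¬((¬r → ◇¬r) ∨ (r ∨ p)):
1. ¬((¬r → ◇¬r) ∨ (r ∨ p)), 0
2. ¬(¬r → ◇¬r), 0   [¬∨-rule on 1]
3. ¬(r ∨ p), 0   [¬∨-rule on 1]
4. ¬r, 0   [¬→-rule on 2]
5. ¬◇¬r, 0   [¬→-rule on 2]
6. ¬p, 0   [¬∨-rule on 3]
Complete open branch: countermodel on a K-frame, so not valid in K.
T-tableau for the negation ¬((¬r → ◇¬r) ∨ (r ∨ p)):
1. ¬((¬r → ◇¬r) ∨ (r ∨ p)), 0
2. ¬(¬r → ◇¬r), 0   [¬∨-rule on 1]
3. ¬(r ∨ p), 0   [¬∨-rule on 1]
4. ¬r, 0   [¬→-rule on 2]
5. ¬◇¬r, 0   [¬→-rule on 2]
6. ¬p, 0   [¬∨-rule on 3]
7. r, 0   [¬◇-rule on 5 via 0R0]
Accessibility: 0R0
Branch closes: r and ¬r both at 0.
Every branch closes (one shown): valid in T, hence also in S4, S5 (every theorem of T is a theorem of S4 and S5).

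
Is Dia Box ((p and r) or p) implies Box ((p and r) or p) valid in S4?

Tableau for the negation not (Dia Box ((p and r) or p) implies Box ((p and r) or p)):
1. not (Dia Box ((p and r) or p) implies Box ((p and r) or p)), w0
2. Dia Box ((p and r) or p), w0
3. not Box ((p and r) or p), w0
4. Box ((p and r) or p), w1
5. (p and r) or p, w1
6. p, w1
7. not ((p and r) or p), w2
8. not (p and r), w2
9. not p, w2
10. not r, w2
Accessibility: w0Rw0, w0Rw1, w0Rw2, w1Rw1, w2Rw2
The negation has an open branch (countermodel exists).

Invalid (countermodel exists)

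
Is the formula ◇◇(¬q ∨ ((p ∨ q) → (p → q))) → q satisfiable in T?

Satisfiable (open branch found)

1. ◇◇(¬q ∨ ((p ∨ q) → (p → q))) → q, 0
2. q, 0   [→-rule on 1 (branches; this branch)]
Accessibility: 0R0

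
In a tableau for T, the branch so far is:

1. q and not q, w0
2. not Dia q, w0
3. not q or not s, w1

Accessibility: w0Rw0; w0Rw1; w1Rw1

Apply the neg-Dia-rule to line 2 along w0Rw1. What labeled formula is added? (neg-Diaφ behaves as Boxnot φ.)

neg-Diaφ behaves as Boxnot φ: propagate the negated body to each accessible world.

not q, w1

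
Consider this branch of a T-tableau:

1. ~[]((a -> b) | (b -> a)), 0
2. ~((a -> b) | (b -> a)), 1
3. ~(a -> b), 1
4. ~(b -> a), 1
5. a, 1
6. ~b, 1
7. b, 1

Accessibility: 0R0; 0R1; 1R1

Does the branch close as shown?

Yes, closed

Both b and ~b appear at 1.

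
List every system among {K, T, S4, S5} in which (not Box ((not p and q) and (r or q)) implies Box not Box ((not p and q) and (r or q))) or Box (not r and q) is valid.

S5

S5-tableau for the negation not ((not Box ((not p and q) and (r or q)) implies Box not Box ((not p and q) and (r or q))) or Box (not r and q)):
1. not ((not Box ((not p and q) and (r or q)) implies Box not Box ((not p and q) and (r or q))) or Box (not r and q)), w0
2. not (not Box ((not p and q) and (r or q)) implies Box not Box ((not p and q) and (r or q))), w0
3. not Box (not r and q), w0
4. not Box ((not p and q) and (r or q)), w0
5. not Box not Box ((not p and q) and (r or q)), w0
6. not (not r and q), w1
7. r, w1
8. not ((not p and q) and (r or q)), w2
9. not (r or q), w2
10. not r, w2
11. not q, w2
12. Box ((not p and q) and (r or q)), w3
13. (not p and q) and (r or q), w0
14. not p and q, w0
15. r or q, w0
16. not p, w0
17. q, w0
18. (not p and q) and (r or q), w1
19. not p and q, w1
20. r or q, w1
21. not p, w1
22. q, w1
23. (not p and q) and (r or q), w2
24. not p and q, w2
25. r or q, w2
26. not p, w2
27. q, w2
Accessibility: w0Rw0, w0Rw1, w0Rw2, w0Rw3, w1Rw0, w1Rw1, w1Rw2, w1Rw3, w2Rw0, w2Rw1, w2Rw2, w2Rw3, w3Rw0, w3Rw1, w3Rw2, w3Rw3
Branch closes: q and not q both at w2.
Every branch closes (one shown): valid in S5.
S4-tableau for the negation not ((not Box ((not p and q) and (r or q)) implies Box not Box ((not p and q) and (r or q))) or Box (not r and q)):
1. not ((not Box ((not p and q) and (r or q)) implies Box not Box ((not p and q) and (r or q))) or Box (not r and q)), w0
2. not (not Box ((not p and q) and (r or q)) implies Box not Box ((not p and q) and (r or q))), w0
3. not Box (not r and q), w0
4. not Box ((not p and q) and (r or q)), w0
5. not Box not Box ((not p and q) and (r or q)), w0
6. not (not r and q), w1
7. not q, w1
8. not ((not p and q) and (r or q)), w2
9. not (r or q), w2
10. not r, w2
11. not q, w2
12. Box ((not p and q) and (r or q)), w3
13. (not p and q) and (r or q), w3
14. not p and q, w3
15. r or q, w3
16. not p, w3
17. q, w3
Accessibility: w0Rw0, w0Rw1, w0Rw2, w0Rw3, w1Rw1, w2Rw2, w3Rw3
Complete open branch: countermodel on an S4-frame, so not valid in S4, nor in K, T (the same frame is also a K-frame and a T-frame).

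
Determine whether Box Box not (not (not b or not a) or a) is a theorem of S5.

Invalid (countermodel exists)

Tableau for the negation not Box Box not (not (not b or not a) or a):
1. not Box Box not (not (not b or not a) or a), w0
2. not Box not (not (not b or not a) or a), w1
3. not (not b or not a) or a, w2
4. a, w2
Accessibility: w0Rw0, w0Rw1, w0Rw2, w1Rw0, w1Rw1, w1Rw2, w2Rw0, w2Rw1, w2Rw2
The negation has an open branch (countermodel exists).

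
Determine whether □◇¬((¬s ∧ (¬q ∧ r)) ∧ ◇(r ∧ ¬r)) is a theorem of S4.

Valid

Tableau for the negation ¬□◇¬((¬s ∧ (¬q ∧ r)) ∧ ◇(r ∧ ¬r)):
1. ¬□◇¬((¬s ∧ (¬q ∧ r)) ∧ ◇(r ∧ ¬r)), w0
2. ¬◇¬((¬s ∧ (¬q ∧ r)) ∧ ◇(r ∧ ¬r)), w1
3. (¬s ∧ (¬q ∧ r)) ∧ ◇(r ∧ ¬r), w1
4. ¬s ∧ (¬q ∧ r), w1
5. ◇(r ∧ ¬r), w1
6. ¬s, w1
7. ¬q ∧ r, w1
8. ¬q, w1
9. r, w1
10. r ∧ ¬r, w2
11. r, w2
12. ¬r, w2
Accessibility: w0Rw0, w0Rw1, w0Rw2, w1Rw1, w1Rw2, w2Rw2
Branch closes: r and ¬r both at w2.
All branches of the negation close; one closing branch shown above.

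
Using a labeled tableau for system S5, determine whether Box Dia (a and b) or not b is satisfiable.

1. Box Dia (a and b) or not b, w0
2. not b, w0   [or-rule on 1 (branches; this branch)]
Accessibility: w0Rw0

Satisfiable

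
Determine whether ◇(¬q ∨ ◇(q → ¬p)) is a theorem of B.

Invalid (countermodel exists)

Tableau for the negation ¬◇(¬q ∨ ◇(q → ¬p)):
1. ¬◇(¬q ∨ ◇(q → ¬p)), w0
2. ¬(¬q ∨ ◇(q → ¬p)), w0
3. q, w0
4. ¬◇(q → ¬p), w0
5. ¬(q → ¬p), w0
6. p, w0
Accessibility: w0Rw0
The negation has an open branch (countermodel exists).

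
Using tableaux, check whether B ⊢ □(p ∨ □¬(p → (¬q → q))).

No, not valid

Tableau for the negation ¬□(p ∨ □¬(p → (¬q → q))):
1. ¬□(p ∨ □¬(p → (¬q → q))), u
2. ¬(p ∨ □¬(p → (¬q → q))), v
3. ¬p, v
4. ¬□¬(p → (¬q → q)), v
5. p → (¬q → q), w
6. ¬q → q, w
7. q, w
Accessibility: uRu, uRv, vRu, vRv, vRw, wRv, wRw
The negation has an open branch (countermodel exists).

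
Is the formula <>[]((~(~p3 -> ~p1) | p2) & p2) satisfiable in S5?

1. <>[]((~(~p3 -> ~p1) | p2) & p2), u
2. []((~(~p3 -> ~p1) | p2) & p2), v
3. (~(~p3 -> ~p1) | p2) & p2, u
4. ~(~p3 -> ~p1) | p2, u
5. p2, u
6. (~(~p3 -> ~p1) | p2) & p2, v
7. ~(~p3 -> ~p1) | p2, v
8. p2, v
Accessibility: uRu, uRv, vRu, vRv

Yes, satisfiable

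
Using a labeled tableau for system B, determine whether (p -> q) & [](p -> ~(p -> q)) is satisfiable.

1. (p -> q) & [](p -> ~(p -> q)), 0
2. p -> q, 0   [&-rule on 1]
3. [](p -> ~(p -> q)), 0   [&-rule on 1]
4. p -> ~(p -> q), 0   [[]-rule on 3 via 0R0]
5. q, 0   [->-rule on 2 (branches; this branch)]
6. ~p, 0   [->-rule on 4 (branches; this branch)]
Accessibility: 0R0

Satisfiable (open branch found)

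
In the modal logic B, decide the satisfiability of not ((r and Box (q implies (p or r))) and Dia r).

Yes, satisfiable

1. not ((r and Box (q implies (p or r))) and Dia r), u
2. not Dia r, u
3. not r, u
Accessibility: uRu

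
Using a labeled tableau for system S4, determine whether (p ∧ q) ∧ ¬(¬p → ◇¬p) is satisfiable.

1. (p ∧ q) ∧ ¬(¬p → ◇¬p), w0
2. p ∧ q, w0
3. ¬(¬p → ◇¬p), w0
4. p, w0
5. q, w0
6. ¬p, w0
7. ¬◇¬p, w0
Accessibility: w0Rw0
Branch closes: p and ¬p both at w0.
Every branch closes; the branch above is one of them.

Unsatisfiable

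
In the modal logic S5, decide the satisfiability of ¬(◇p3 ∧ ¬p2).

1. ¬(◇p3 ∧ ¬p2), w0
2. p2, w0
Accessibility: w0Rw0

Yes, satisfiable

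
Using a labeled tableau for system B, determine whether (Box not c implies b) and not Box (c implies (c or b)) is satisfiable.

1. (Box not c implies b) and not Box (c implies (c or b)), 0
2. Box not c implies b, 0   [and-rule on 1]
3. not Box (c implies (c or b)), 0   [and-rule on 1]
4. b, 0   [implies-rule on 2 (branches; this branch)]
5. not (c implies (c or b)), 1   [neg-Box-rule on 3: fresh world 1, 0R1]
6. c, 1   [neg-implies-rule on 5]
7. not (c or b), 1   [neg-implies-rule on 5]
8. not c, 1   [neg-or-rule on 7]
9. not b, 1   [neg-or-rule on 7]
Accessibility: 0R0, 0R1, 1R0, 1R1
Branch closes: c and not c both at 1.
(One branch shown.) All branches close.

No, unsatisfiable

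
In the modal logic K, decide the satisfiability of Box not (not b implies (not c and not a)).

1. Box not (not b implies (not c and not a)), w0

Yes, satisfiable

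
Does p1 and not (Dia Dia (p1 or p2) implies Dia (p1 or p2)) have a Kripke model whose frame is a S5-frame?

Unsatisfiable (every branch closes)

1. p1 and not (Dia Dia (p1 or p2) implies Dia (p1 or p2)), u
2. p1, u
3. not (Dia Dia (p1 or p2) implies Dia (p1 or p2)), u
4. Dia Dia (p1 or p2), u
5. not Dia (p1 or p2), u
6. not (p1 or p2), u
7. not p1, u
8. not p2, u
Accessibility: uRu
Branch closes: p1 and not p1 both at u.
All branches of the tableau close; one closing branch shown above.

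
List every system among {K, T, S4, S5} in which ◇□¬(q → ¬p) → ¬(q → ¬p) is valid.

S4-tableau for the negation ¬(◇□¬(q → ¬p) → ¬(q → ¬p)):
1. ¬(◇□¬(q → ¬p) → ¬(q → ¬p)), u
2. ◇□¬(q → ¬p), u
3. q → ¬p, u
4. ¬p, u
5. □¬(q → ¬p), v
6. ¬(q → ¬p), v
7. q, v
8. p, v
Accessibility: uRu, uRv, vRv
Complete open branch: countermodel on an S4-frame, so not valid in S4, nor in K, T (the same frame is also a K-frame and a T-frame).
S5-tableau for the negation ¬(◇□¬(q → ¬p) → ¬(q → ¬p)):
1. ¬(◇□¬(q → ¬p) → ¬(q → ¬p)), u
2. ◇□¬(q → ¬p), u
3. q → ¬p, u
4. ¬p, u
5. □¬(q → ¬p), v
6. ¬(q → ¬p), u
7. q, u
8. p, u
Accessibility: uRu, uRv, vRu, vRv
Branch closes: p and ¬p both at u.
Every branch closes (one shown): valid in S5.

S5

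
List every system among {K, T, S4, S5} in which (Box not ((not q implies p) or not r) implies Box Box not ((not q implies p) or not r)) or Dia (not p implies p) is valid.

S4, S5

S4-tableau for the negation not ((Box not ((not q implies p) or not r) implies Box Box not ((not q implies p) or not r)) or Dia (not p implies p)):
1. not ((Box not ((not q implies p) or not r) implies Box Box not ((not q implies p) or not r)) or Dia (not p implies p)), w0
2. not (Box not ((not q implies p) or not r) implies Box Box not ((not q implies p) or not r)), w0
3. not Dia (not p implies p), w0
4. Box not ((not q implies p) or not r), w0
5. not Box Box not ((not q implies p) or not r), w0
6. not (not p implies p), w0
7. not p, w0
8. not ((not q implies p) or not r), w0
9. not (not q implies p), w0
10. r, w0
11. not q, w0
12. not Box not ((not q implies p) or not r), w1
13. not (not p implies p), w1
14. not p, w1
15. not ((not q implies p) or not r), w1
16. not (not q implies p), w1
17. r, w1
18. not q, w1
19. (not q implies p) or not r, w2
20. not (not p implies p), w2
21. not p, w2
22. not ((not q implies p) or not r), w2
23. not (not q implies p), w2
24. r, w2
25. not q, w2
26. not q implies p, w2
27. p, w2
Accessibility: w0Rw0, w0Rw1, w0Rw2, w1Rw1, w1Rw2, w2Rw2
Branch closes: p and not p both at w2.
Every branch closes (one shown): valid in S4, hence also in S5 (every theorem of S4 is a theorem of S5).
T-tableau for the negation not ((Box not ((not q implies p) or not r) implies Box Box not ((not q implies p) or not r)) or Dia (not p implies p)):
1. not ((Box not ((not q implies p) or not r) implies Box Box not ((not q implies p) or not r)) or Dia (not p implies p)), w0
2. not (Box not ((not q implies p) or not r) implies Box Box not ((not q implies p) or not r)), w0
3. not Dia (not p implies p), w0
4. Box not ((not q implies p) or not r), w0
5. not Box Box not ((not q implies p) or not r), w0
6. not (not p implies p), w0
7. not p, w0
8. not ((not q implies p) or not r), w0
9. not (not q implies p), w0
10. r, w0
11. not q, w0
12. not Box not ((not q implies p) or not r), w1
13. not (not p implies p), w1
14. not p, w1
15. not ((not q implies p) or not r), w1
16. not (not q implies p), w1
17. r, w1
18. not q, w1
19. (not q implies p) or not r, w2
20. not r, w2
Accessibility: w0Rw0, w0Rw1, w1Rw1, w1Rw2, w2Rw2
Complete open branch: countermodel on a T-frame, so not valid in T, nor in K (the same frame is also a K-frame).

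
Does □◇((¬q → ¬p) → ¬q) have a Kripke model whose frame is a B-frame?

Satisfiable

1. □◇((¬q → ¬p) → ¬q), 0
2. ◇((¬q → ¬p) → ¬q), 0
3. (¬q → ¬p) → ¬q, 1
4. ◇((¬q → ¬p) → ¬q), 1
5. ¬q, 1
6. (¬q → ¬p) → ¬q, 2
7. ¬q, 2
Accessibility: 0R0, 0R1, 1R0, 1R1, 1R2, 2R1, 2R2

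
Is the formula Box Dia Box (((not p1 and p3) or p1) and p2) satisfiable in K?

1. Box Dia Box (((not p1 and p3) or p1) and p2), w0

Satisfiable (open branch found)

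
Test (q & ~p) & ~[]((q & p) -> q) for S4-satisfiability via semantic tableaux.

1. (q & ~p) & ~[]((q & p) -> q), w0
2. q & ~p, w0
3. ~[]((q & p) -> q), w0
4. q, w0
5. ~p, w0
6. ~((q & p) -> q), w1
7. q & p, w1
8. ~q, w1
9. q, w1
10. p, w1
Accessibility: w0Rw0, w0Rw1, w1Rw1
Branch closes: q and ~q both at w1.
(One branch shown.) All branches close.

Unsatisfiable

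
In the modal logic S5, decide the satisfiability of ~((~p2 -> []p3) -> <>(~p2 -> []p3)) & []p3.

1. ~((~p2 -> []p3) -> <>(~p2 -> []p3)) & []p3, w0
2. ~((~p2 -> []p3) -> <>(~p2 -> []p3)), w0
3. []p3, w0
4. ~p2 -> []p3, w0
5. ~<>(~p2 -> []p3), w0
6. p3, w0
7. ~(~p2 -> []p3), w0
8. ~p2, w0
9. ~[]p3, w0
10. ~p3, w1
11. p3, w1
Accessibility: w0Rw0, w0Rw1, w1Rw0, w1Rw1
Branch closes: p3 and ~p3 both at w1.
(One branch shown.) All branches close.

Unsatisfiable (every branch closes)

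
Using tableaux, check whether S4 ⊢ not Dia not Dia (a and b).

Invalid (countermodel exists)

Tableau for the negation Dia not Dia (a and b):
1. Dia not Dia (a and b), u
2. not Dia (a and b), v   [Dia-rule on 1: fresh world v, uRv]
3. not (a and b), v   [neg-Dia-rule on 2 via vRv]
4. not b, v   [neg-and-rule on 3 (branches; this branch)]
Accessibility: uRu, uRv, vRv
The negation has an open branch (countermodel exists).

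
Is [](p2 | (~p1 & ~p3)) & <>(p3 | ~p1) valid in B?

Tableau for the negation ~([](p2 | (~p1 & ~p3)) & <>(p3 | ~p1)):
1. ~([](p2 | (~p1 & ~p3)) & <>(p3 | ~p1)), u
2. ~<>(p3 | ~p1), u
3. ~(p3 | ~p1), u
4. ~p3, u
5. p1, u
Accessibility: uRu
The negation has an open branch (countermodel exists).

Not valid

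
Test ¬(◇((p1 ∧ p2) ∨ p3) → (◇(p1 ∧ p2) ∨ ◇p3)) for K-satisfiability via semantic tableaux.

Unsatisfiable

1. ¬(◇((p1 ∧ p2) ∨ p3) → (◇(p1 ∧ p2) ∨ ◇p3)), w0
2. ◇((p1 ∧ p2) ∨ p3), w0
3. ¬(◇(p1 ∧ p2) ∨ ◇p3), w0
4. ¬◇(p1 ∧ p2), w0
5. ¬◇p3, w0
6. (p1 ∧ p2) ∨ p3, w1
7. ¬(p1 ∧ p2), w1
8. ¬p3, w1
9. p1 ∧ p2, w1
10. p1, w1
11. p2, w1
12. ¬p2, w1
Accessibility: w0Rw1
Branch closes: p2 and ¬p2 both at w1.
Every branch closes; the branch above is one of them.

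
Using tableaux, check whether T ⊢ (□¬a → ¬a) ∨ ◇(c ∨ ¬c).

Yes, valid

Tableau for the negation ¬((□¬a → ¬a) ∨ ◇(c ∨ ¬c)):
1. ¬((□¬a → ¬a) ∨ ◇(c ∨ ¬c)), u
2. ¬(□¬a → ¬a), u
3. ¬◇(c ∨ ¬c), u
4. □¬a, u
5. a, u
6. ¬(c ∨ ¬c), u
7. ¬c, u
8. c, u
Accessibility: uRu
Branch closes: c and ¬c both at u.
Every branch of the negation's tableau closes; the branch above is one of them.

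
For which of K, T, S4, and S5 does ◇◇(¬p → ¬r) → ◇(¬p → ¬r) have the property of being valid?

S4-tableau for the negation ¬(◇◇(¬p → ¬r) → ◇(¬p → ¬r)):
1. ¬(◇◇(¬p → ¬r) → ◇(¬p → ¬r)), w0
2. ◇◇(¬p → ¬r), w0   [¬→-rule on 1]
3. ¬◇(¬p → ¬r), w0   [¬→-rule on 1]
4. ¬(¬p → ¬r), w0   [¬◇-rule on 3 via w0Rw0]
5. ¬p, w0   [¬→-rule on 4]
6. r, w0   [¬→-rule on 4]
7. ◇(¬p → ¬r), w1   [◇-rule on 2: fresh world w1, w0Rw1]
8. ¬(¬p → ¬r), w1   [¬◇-rule on 3 via w0Rw1]
9. ¬p, w1   [¬→-rule on 8]
10. r, w1   [¬→-rule on 8]
11. ¬p → ¬r, w2   [◇-rule on 7: fresh world w2, w1Rw2]
12. ¬(¬p → ¬r), w2   [¬◇-rule on 3 via w0Rw2]
13. ¬p, w2   [¬→-rule on 12]
14. r, w2   [¬→-rule on 12]
15. ¬r, w2   [→-rule on 11 (branches; this branch)]
Accessibility: w0Rw0, w0Rw1, w0Rw2, w1Rw1, w1Rw2, w2Rw2
Branch closes: r and ¬r both at w2.
Every branch closes (one shown): valid in S4, hence also in S5 (every theorem of S4 is a theorem of S5).
T-tableau for the negation ¬(◇◇(¬p → ¬r) → ◇(¬p → ¬r)):
1. ¬(◇◇(¬p → ¬r) → ◇(¬p → ¬r)), w0
2. ◇◇(¬p → ¬r), w0   [¬→-rule on 1]
3. ¬◇(¬p → ¬r), w0   [¬→-rule on 1]
4. ¬(¬p → ¬r), w0   [¬◇-rule on 3 via w0Rw0]
5. ¬p, w0   [¬→-rule on 4]
6. r, w0   [¬→-rule on 4]
7. ◇(¬p → ¬r), w1   [◇-rule on 2: fresh world w1, w0Rw1]
8. ¬(¬p → ¬r), w1   [¬◇-rule on 3 via w0Rw1]
9. ¬p, w1   [¬→-rule on 8]
10. r, w1   [¬→-rule on 8]
11. ¬p → ¬r, w2   [◇-rule on 7: fresh world w2, w1Rw2]
12. ¬r, w2   [→-rule on 11 (branches; this branch)]
Accessibility: w0Rw0, w0Rw1, w1Rw1, w1Rw2, w2Rw2
Complete open branch: countermodel on a T-frame, so not valid in T, nor in K (the same frame is also a K-frame).

S4, S5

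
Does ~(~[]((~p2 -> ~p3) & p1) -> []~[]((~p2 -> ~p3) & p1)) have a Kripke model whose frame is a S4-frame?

Satisfiable

1. ~(~[]((~p2 -> ~p3) & p1) -> []~[]((~p2 -> ~p3) & p1)), 0
2. ~[]((~p2 -> ~p3) & p1), 0
3. ~[]~[]((~p2 -> ~p3) & p1), 0
4. ~((~p2 -> ~p3) & p1), 1
5. ~p1, 1
6. []((~p2 -> ~p3) & p1), 2
7. (~p2 -> ~p3) & p1, 2
8. ~p2 -> ~p3, 2
9. p1, 2
10. ~p3, 2
Accessibility: 0R0, 0R1, 0R2, 1R1, 2R2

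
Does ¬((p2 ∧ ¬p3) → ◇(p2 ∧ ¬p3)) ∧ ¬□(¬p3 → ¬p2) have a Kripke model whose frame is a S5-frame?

1. ¬((p2 ∧ ¬p3) → ◇(p2 ∧ ¬p3)) ∧ ¬□(¬p3 → ¬p2), 0
2. ¬((p2 ∧ ¬p3) → ◇(p2 ∧ ¬p3)), 0
3. ¬□(¬p3 → ¬p2), 0
4. p2 ∧ ¬p3, 0
5. ¬◇(p2 ∧ ¬p3), 0
6. p2, 0
7. ¬p3, 0
8. ¬(p2 ∧ ¬p3), 0
9. p3, 0
Accessibility: 0R0
Branch closes: p3 and ¬p3 both at 0.
Every branch closes; the branch above is one of them.

Unsatisfiable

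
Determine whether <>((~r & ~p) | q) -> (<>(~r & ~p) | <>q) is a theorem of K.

Tableau for the negation ~(<>((~r & ~p) | q) -> (<>(~r & ~p) | <>q)):
1. ~(<>((~r & ~p) | q) -> (<>(~r & ~p) | <>q)), w0
2. <>((~r & ~p) | q), w0
3. ~(<>(~r & ~p) | <>q), w0
4. ~<>(~r & ~p), w0
5. ~<>q, w0
6. (~r & ~p) | q, w1
7. ~(~r & ~p), w1
8. ~q, w1
9. ~r & ~p, w1
10. ~r, w1
11. ~p, w1
12. p, w1
Accessibility: w0Rw1
Branch closes: p and ~p both at w1.
All branches of the negation close; one closing branch shown above.

Valid in K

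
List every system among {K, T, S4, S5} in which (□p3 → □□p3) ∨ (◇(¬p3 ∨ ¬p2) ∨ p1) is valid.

S4-tableau for the negation ¬((□p3 → □□p3) ∨ (◇(¬p3 ∨ ¬p2) ∨ p1)):
1. ¬((□p3 → □□p3) ∨ (◇(¬p3 ∨ ¬p2) ∨ p1)), w0
2. ¬(□p3 → □□p3), w0
3. ¬(◇(¬p3 ∨ ¬p2) ∨ p1), w0
4. □p3, w0
5. ¬□□p3, w0
6. ¬◇(¬p3 ∨ ¬p2), w0
7. ¬p1, w0
8. p3, w0
9. ¬(¬p3 ∨ ¬p2), w0
10. p2, w0
11. ¬□p3, w1
12. p3, w1
13. ¬(¬p3 ∨ ¬p2), w1
14. p2, w1
15. ¬p3, w2
16. p3, w2
Accessibility: w0Rw0, w0Rw1, w0Rw2, w1Rw1, w1Rw2, w2Rw2
Branch closes: p3 and ¬p3 both at w2.
Every branch closes (one shown): valid in S4, hence also in S5 (every theorem of S4 is a theorem of S5).
T-tableau for the negation ¬((□p3 → □□p3) ∨ (◇(¬p3 ∨ ¬p2) ∨ p1)):
1. ¬((□p3 → □□p3) ∨ (◇(¬p3 ∨ ¬p2) ∨ p1)), w0
2. ¬(□p3 → □□p3), w0
3. ¬(◇(¬p3 ∨ ¬p2) ∨ p1), w0
4. □p3, w0
5. ¬□□p3, w0
6. ¬◇(¬p3 ∨ ¬p2), w0
7. ¬p1, w0
8. p3, w0
9. ¬(¬p3 ∨ ¬p2), w0
10. p2, w0
11. ¬□p3, w1
12. p3, w1
13. ¬(¬p3 ∨ ¬p2), w1
14. p2, w1
15. ¬p3, w2
Accessibility: w0Rw0, w0Rw1, w1Rw1, w1Rw2, w2Rw2
Complete open branch: countermodel on a T-frame, so not valid in T, nor in K (the same frame is also a K-frame).

S4, S5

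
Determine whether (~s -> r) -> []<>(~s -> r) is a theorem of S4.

Tableau for the negation ~((~s -> r) -> []<>(~s -> r)):
1. ~((~s -> r) -> []<>(~s -> r)), u
2. ~s -> r, u
3. ~[]<>(~s -> r), u
4. r, u
5. ~<>(~s -> r), v
6. ~(~s -> r), v
7. ~s, v
8. ~r, v
Accessibility: uRu, uRv, vRv
The negation has an open branch (countermodel exists).

Invalid (countermodel exists)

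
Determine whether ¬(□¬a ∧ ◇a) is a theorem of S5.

Valid

Tableau for the negation □¬a ∧ ◇a:
1. □¬a ∧ ◇a, u
2. □¬a, u   [∧-rule on 1]
3. ◇a, u   [∧-rule on 1]
4. ¬a, u   [□-rule on 2 via uRu]
5. a, v   [◇-rule on 3: fresh world v, uRv]
6. ¬a, v   [□-rule on 2 via uRv]
Accessibility: uRu, uRv, vRu, vRv
Branch closes: a and ¬a both at v.
Every branch of the negation's tableau closes; the branch above is one of them.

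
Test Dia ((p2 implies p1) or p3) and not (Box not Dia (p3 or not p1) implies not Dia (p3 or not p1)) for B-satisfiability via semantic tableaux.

Unsatisfiable (every branch closes)

1. Dia ((p2 implies p1) or p3) and not (Box not Dia (p3 or not p1) implies not Dia (p3 or not p1)), u
2. Dia ((p2 implies p1) or p3), u   [and-rule on 1]
3. not (Box not Dia (p3 or not p1) implies not Dia (p3 or not p1)), u   [and-rule on 1]
4. Box not Dia (p3 or not p1), u   [neg-implies-rule on 3]
5. Dia (p3 or not p1), u   [neg-implies-rule on 3]
6. not Dia (p3 or not p1), u   [Box-rule on 4 via uRu]
7. not (p3 or not p1), u   [neg-Dia-rule on 6 via uRu]
8. not p3, u   [neg-or-rule on 7]
9. p1, u   [neg-or-rule on 7]
10. (p2 implies p1) or p3, v   [Dia-rule on 2: fresh world v, uRv]
11. not Dia (p3 or not p1), v   [Box-rule on 4 via uRv]
12. not (p3 or not p1), v   [neg-Dia-rule on 6 via uRv]
13. not p3, v   [neg-or-rule on 12]
14. p1, v   [neg-or-rule on 12]
15. p2 implies p1, v   [or-rule on 10 (branches; this branch)]
16. p3 or not p1, w   [Dia-rule on 5: fresh world w, uRw]
17. not Dia (p3 or not p1), w   [Box-rule on 4 via uRw]
18. not (p3 or not p1), w   [neg-Dia-rule on 6 via uRw]
19. not p3, w   [neg-or-rule on 18]
20. p1, w   [neg-or-rule on 18]
21. not p1, w   [or-rule on 16 (branches; this branch)]
Accessibility: uRu, uRv, uRw, vRu, vRv, wRu, wRw
Branch closes: p1 and not p1 both at w.
All branches of the tableau close; one closing branch shown above.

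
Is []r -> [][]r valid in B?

Invalid (countermodel exists)

Tableau for the negation ~([]r -> [][]r):
1. ~([]r -> [][]r), 0
2. []r, 0
3. ~[][]r, 0
4. r, 0
5. ~[]r, 1
6. r, 1
7. ~r, 2
Accessibility: 0R0, 0R1, 1R0, 1R1, 1R2, 2R1, 2R2
The negation has an open branch (countermodel exists).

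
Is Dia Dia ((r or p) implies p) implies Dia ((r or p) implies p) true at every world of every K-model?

Invalid (countermodel exists)

Tableau for the negation not (Dia Dia ((r or p) implies p) implies Dia ((r or p) implies p)):
1. not (Dia Dia ((r or p) implies p) implies Dia ((r or p) implies p)), w0
2. Dia Dia ((r or p) implies p), w0
3. not Dia ((r or p) implies p), w0
4. Dia ((r or p) implies p), w1
5. not ((r or p) implies p), w1
6. r or p, w1
7. not p, w1
8. r, w1
9. (r or p) implies p, w2
10. p, w2
Accessibility: w0Rw1, w1Rw2
The negation has an open branch (countermodel exists).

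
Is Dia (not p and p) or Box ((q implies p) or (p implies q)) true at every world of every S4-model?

Tableau for the negation not (Dia (not p and p) or Box ((q implies p) or (p implies q))):
1. not (Dia (not p and p) or Box ((q implies p) or (p implies q))), u
2. not Dia (not p and p), u
3. not Box ((q implies p) or (p implies q)), u
4. not (not p and p), u
5. not p, u
6. not ((q implies p) or (p implies q)), v
7. not (q implies p), v
8. not (p implies q), v
9. q, v
10. not p, v
11. p, v
12. not q, v
Accessibility: uRu, uRv, vRv
Branch closes: p and not p both at v.
All branches of the negation close; one closing branch shown above.

Yes, valid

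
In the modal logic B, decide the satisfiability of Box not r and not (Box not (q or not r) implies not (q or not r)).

Unsatisfiable (every branch closes)

1. Box not r and not (Box not (q or not r) implies not (q or not r)), 0
2. Box not r, 0
3. not (Box not (q or not r) implies not (q or not r)), 0
4. Box not (q or not r), 0
5. q or not r, 0
6. not r, 0
7. not (q or not r), 0
8. not q, 0
9. r, 0
Accessibility: 0R0
Branch closes: r and not r both at 0.
Every branch closes; the branch above is one of them.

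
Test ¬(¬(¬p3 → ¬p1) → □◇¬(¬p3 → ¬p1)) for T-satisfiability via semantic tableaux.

1. ¬(¬(¬p3 → ¬p1) → □◇¬(¬p3 → ¬p1)), u
2. ¬(¬p3 → ¬p1), u   [¬→-rule on 1]
3. ¬□◇¬(¬p3 → ¬p1), u   [¬→-rule on 1]
4. ¬p3, u   [¬→-rule on 2]
5. p1, u   [¬→-rule on 2]
6. ¬◇¬(¬p3 → ¬p1), v   [¬□-rule on 3: fresh world v, uRv]
7. ¬p3 → ¬p1, v   [¬◇-rule on 6 via vRv]
8. ¬p1, v   [→-rule on 7 (branches; this branch)]
Accessibility: uRu, uRv, vRv

Yes, satisfiable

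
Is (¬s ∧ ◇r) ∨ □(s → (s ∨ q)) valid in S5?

Tableau for the negation ¬((¬s ∧ ◇r) ∨ □(s → (s ∨ q))):
1. ¬((¬s ∧ ◇r) ∨ □(s → (s ∨ q))), w0
2. ¬(¬s ∧ ◇r), w0
3. ¬□(s → (s ∨ q)), w0
4. ¬◇r, w0
5. ¬r, w0
6. ¬(s → (s ∨ q)), w1
7. s, w1
8. ¬(s ∨ q), w1
9. ¬s, w1
10. ¬q, w1
Accessibility: w0Rw0, w0Rw1, w1Rw0, w1Rw1
Branch closes: s and ¬s both at w1.
All branches of the negation close; one closing branch shown above.

Yes, valid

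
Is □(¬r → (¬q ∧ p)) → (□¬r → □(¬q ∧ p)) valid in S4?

Tableau for the negation ¬(□(¬r → (¬q ∧ p)) → (□¬r → □(¬q ∧ p))):
1. ¬(□(¬r → (¬q ∧ p)) → (□¬r → □(¬q ∧ p))), 0
2. □(¬r → (¬q ∧ p)), 0
3. ¬(□¬r → □(¬q ∧ p)), 0
4. □¬r, 0
5. ¬□(¬q ∧ p), 0
6. ¬r → (¬q ∧ p), 0
7. ¬r, 0
8. ¬q ∧ p, 0
9. ¬q, 0
10. p, 0
11. ¬(¬q ∧ p), 1
12. ¬r → (¬q ∧ p), 1
13. ¬r, 1
14. ¬p, 1
15. ¬q ∧ p, 1
16. ¬q, 1
17. p, 1
Accessibility: 0R0, 0R1, 1R1
Branch closes: p and ¬p both at 1.
Every branch of the negation's tableau closes; the branch above is one of them.

Valid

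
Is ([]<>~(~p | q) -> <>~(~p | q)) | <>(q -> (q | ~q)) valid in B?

Tableau for the negation ~(([]<>~(~p | q) -> <>~(~p | q)) | <>(q -> (q | ~q))):
1. ~(([]<>~(~p | q) -> <>~(~p | q)) | <>(q -> (q | ~q))), u
2. ~([]<>~(~p | q) -> <>~(~p | q)), u
3. ~<>(q -> (q | ~q)), u
4. []<>~(~p | q), u
5. ~<>~(~p | q), u
6. ~(q -> (q | ~q)), u
7. q, u
8. ~(q | ~q), u
9. ~q, u
Accessibility: uRu
Branch closes: q and ~q both at u.
Every branch of the negation's tableau closes; the branch above is one of them.

Valid in B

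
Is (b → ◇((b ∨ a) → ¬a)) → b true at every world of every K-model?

Not valid

Tableau for the negation ¬((b → ◇((b ∨ a) → ¬a)) → b):
1. ¬((b → ◇((b ∨ a) → ¬a)) → b), 0
2. b → ◇((b ∨ a) → ¬a), 0
3. ¬b, 0
4. ◇((b ∨ a) → ¬a), 0
5. (b ∨ a) → ¬a, 1
6. ¬a, 1
Accessibility: 0R1
The negation has an open branch (countermodel exists).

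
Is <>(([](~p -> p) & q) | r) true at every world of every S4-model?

Tableau for the negation ~<>(([](~p -> p) & q) | r):
1. ~<>(([](~p -> p) & q) | r), w0
2. ~(([](~p -> p) & q) | r), w0
3. ~([](~p -> p) & q), w0
4. ~r, w0
5. ~q, w0
Accessibility: w0Rw0
The negation has an open branch (countermodel exists).

No, not valid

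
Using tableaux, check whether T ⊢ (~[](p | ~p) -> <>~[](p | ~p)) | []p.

Tableau for the negation ~((~[](p | ~p) -> <>~[](p | ~p)) | []p):
1. ~((~[](p | ~p) -> <>~[](p | ~p)) | []p), u
2. ~(~[](p | ~p) -> <>~[](p | ~p)), u
3. ~[]p, u
4. ~[](p | ~p), u
5. ~<>~[](p | ~p), u
6. [](p | ~p), u
7. p | ~p, u
8. ~p, u
9. ~p, v
10. [](p | ~p), v
11. p | ~p, v
12. ~(p | ~p), w
13. ~p, w
14. p, w
Accessibility: uRu, uRv, uRw, vRv, wRw
Branch closes: p and ~p both at w.
All branches of the negation close; one closing branch shown above.

Valid in T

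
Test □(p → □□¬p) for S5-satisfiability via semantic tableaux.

1. □(p → □□¬p), w0
2. p → □□¬p, w0   [□-rule on 1 via w0Rw0]
3. □□¬p, w0   [→-rule on 2 (branches; this branch)]
4. □¬p, w0   [□-rule on 3 via w0Rw0]
5. ¬p, w0   [□-rule on 4 via w0Rw0]
Accessibility: w0Rw0

Satisfiable (open branch found)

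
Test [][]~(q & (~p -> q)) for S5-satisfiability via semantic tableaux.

1. [][]~(q & (~p -> q)), 0
2. []~(q & (~p -> q)), 0   [[]-rule on 1 via 0R0]
3. ~(q & (~p -> q)), 0   [[]-rule on 2 via 0R0]
4. ~(~p -> q), 0   [~&-rule on 3 (branches; this branch)]
5. ~p, 0   [~->-rule on 4]
6. ~q, 0   [~->-rule on 4]
Accessibility: 0R0

Satisfiable (open branch found)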